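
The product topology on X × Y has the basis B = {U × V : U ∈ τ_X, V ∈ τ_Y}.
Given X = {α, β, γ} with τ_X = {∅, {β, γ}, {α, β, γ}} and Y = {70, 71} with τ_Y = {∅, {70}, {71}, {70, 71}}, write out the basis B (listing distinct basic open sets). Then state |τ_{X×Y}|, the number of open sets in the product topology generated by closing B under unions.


Basis B = {∅ × ∅, {β, γ} × {70}, {β, γ} × {71}, {α, β, γ} × {70}, {α, β, γ} × {71}, {β, γ} × {70, 71}, {α, β, γ} × {70, 71}}; |τ_{X×Y}| = 9.

Enumerate products U × V with U ∈ τ_X, V ∈ τ_Y (deduplicated):
  ∅ × ∅ = {} (∅)
  {β, γ} × {70} = {(β,70), (γ,70)}
  {β, γ} × {71} = {(β,71), (γ,71)}
  {α, β, γ} × {70} = {(α,70), (β,70), (γ,70)}
  {α, β, γ} × {71} = {(α,71), (β,71), (γ,71)}
  {β, γ} × {70, 71} = {(β,70), (β,71), (γ,70), (γ,71)}
  {α, β, γ} × {70, 71} = {(α,70), (α,71), (β,70), (β,71), (γ,70), (γ,71)}
These 7 distinct sets form the basis B.
Close under arbitrary unions to get τ_{X×Y}; counting gives |τ_{X×Y}| = 9.


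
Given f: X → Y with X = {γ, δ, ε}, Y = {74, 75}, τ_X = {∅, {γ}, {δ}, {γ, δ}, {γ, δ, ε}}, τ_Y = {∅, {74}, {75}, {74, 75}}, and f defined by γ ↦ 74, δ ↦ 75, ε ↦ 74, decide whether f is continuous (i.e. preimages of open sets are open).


f is NOT continuous.

Compute f^{-1}(U) for each U ∈ τ_Y:
  U = ∅: f^{-1}(U) = ∅ ∈ τ_X ✓.
  U = {74}: f^{-1}(U) = {γ, ε} ∉ τ_X ✗.
  U = {75}: f^{-1}(U) = {δ} ∈ τ_X ✓.
  U = {74, 75}: f^{-1}(U) = {γ, δ, ε} ∈ τ_X ✓.
Found U = {74} with f^{-1}(U) = {γ, ε} not in τ_X. Therefore f is NOT continuous.


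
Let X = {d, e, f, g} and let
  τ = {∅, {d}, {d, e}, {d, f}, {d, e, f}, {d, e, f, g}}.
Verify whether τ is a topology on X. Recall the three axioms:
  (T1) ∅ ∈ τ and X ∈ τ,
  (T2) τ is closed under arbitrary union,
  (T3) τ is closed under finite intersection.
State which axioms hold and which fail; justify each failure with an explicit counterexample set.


τ IS a topology on X.

Axiom (T1): ∅ ∈ τ? Yes; X ∈ τ? Yes.
Axiom (T2/T3): check pairwise unions and intersections of members of τ.
All pairwise intersections and unions checked — each lies in τ. Therefore τ satisfies (T1), (T2), (T3): it IS a topology on X.


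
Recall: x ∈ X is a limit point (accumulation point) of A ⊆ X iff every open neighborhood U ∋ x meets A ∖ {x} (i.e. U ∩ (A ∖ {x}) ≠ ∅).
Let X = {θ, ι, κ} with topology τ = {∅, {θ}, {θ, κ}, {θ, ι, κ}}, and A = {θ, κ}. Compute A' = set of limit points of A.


A' = {ι, κ}

For each x ∈ X, list the open sets U ∈ τ with x ∈ U, then check whether U ∩ (A ∖ {x}) ≠ ∅ for every such U.
  x = θ: open {θ} ∋ x has {θ} ∩ (A ∖ {θ}) = ∅, so x is NOT a limit point.
  x = ι: opens ∋ x are {θ, ι, κ}; each meets A ∖ {ι}, so x IS a limit point.
  x = κ: opens ∋ x are {θ, κ}, {θ, ι, κ}; each meets A ∖ {κ}, so x IS a limit point.
Collecting: A' = {ι, κ}.


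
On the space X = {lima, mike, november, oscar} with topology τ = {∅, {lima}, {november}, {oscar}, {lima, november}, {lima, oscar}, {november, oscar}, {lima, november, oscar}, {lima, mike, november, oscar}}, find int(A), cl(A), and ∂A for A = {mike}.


int(A) = ∅, cl(A) = {mike}, ∂A = {mike}.

Closed sets in (X, τ) are complements of opens:
  closed(X, τ) = {∅, {mike}, {lima, mike}, {mike, november}, {mike, oscar}, {lima, mike, november}, {lima, mike, oscar}, {mike, november, oscar}, {lima, mike, november, oscar}}.
int(A) = ⋃ {U ∈ τ : U ⊆ A}. Opens contained in A: ∅.
Taking the union of these: int(A) = ∅.
cl(A) = ⋂ {C closed : A ⊆ C}. Closed sets containing A: {mike}, {lima, mike}, {mike, november}, {mike, oscar}, {lima, mike, november}, {lima, mike, oscar}, {mike, november, oscar}, {lima, mike, november, oscar}.
Intersecting these: cl(A) = {mike}.
∂A = cl(A) ∖ int(A) = {mike} ∖ ∅ = {mike}.


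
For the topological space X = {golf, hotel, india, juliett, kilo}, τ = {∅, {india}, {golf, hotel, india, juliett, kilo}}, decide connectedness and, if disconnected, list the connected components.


(X, τ) is connected.

Find clopen sets (U ∈ τ with X ∖ U ∈ τ):
  U = ∅, X ∖ U = {golf, hotel, india, juliett, kilo} — both open, so U is clopen.
  U = {golf, hotel, india, juliett, kilo}, X ∖ U = ∅ — both open, so U is clopen.
Only trivial clopens (∅ and X) exist, so (X, τ) is connected.
Compute connected components by grouping points that agree on all clopens:
  component: {golf, hotel, india, juliett, kilo}


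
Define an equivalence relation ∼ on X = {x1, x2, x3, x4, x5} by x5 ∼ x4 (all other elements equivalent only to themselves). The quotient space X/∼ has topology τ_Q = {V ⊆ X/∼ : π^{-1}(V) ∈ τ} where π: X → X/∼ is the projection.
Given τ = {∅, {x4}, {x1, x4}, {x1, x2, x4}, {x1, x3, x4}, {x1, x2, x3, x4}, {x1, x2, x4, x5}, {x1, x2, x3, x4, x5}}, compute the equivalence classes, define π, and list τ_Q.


X/∼ = {[x1], [x2], [x3], [x4=x5]}; |τ_Q| = 3.

Equivalence classes: [x1], [x2], [x3], [x4=x5].
Quotient map π: X → X/∼ sends x1 ↦ [x1], x2 ↦ [x2], x3 ↦ [x3], x4 ↦ [x4=x5], x5 ↦ [x4=x5].
For each subset V ⊆ X/∼, compute π^{-1}(V) ⊆ X and check whether π^{-1}(V) ∈ τ. V is open in τ_Q iff π^{-1}(V) ∈ τ.
  V = {}: π^{-1}(V) = ∅ ∈ τ ✓.
  V = {[x1]}: π^{-1}(V) = {x1} ∉ τ ✗.
  V = {[x2]}: π^{-1}(V) = {x2} ∉ τ ✗.
  V = {[x1], [x2]}: π^{-1}(V) = {x1, x2} ∉ τ ✗.
  V = {[x3]}: π^{-1}(V) = {x3} ∉ τ ✗.
  V = {[x1], [x3]}: π^{-1}(V) = {x1, x3} ∉ τ ✗.
  V = {[x2], [x3]}: π^{-1}(V) = {x2, x3} ∉ τ ✗.
  V = {[x1], [x2], [x3]}: π^{-1}(V) = {x1, x2, x3} ∉ τ ✗.
  V = {[x4=x5]}: π^{-1}(V) = {x4, x5} ∉ τ ✗.
  V = {[x1], [x4=x5]}: π^{-1}(V) = {x1, x4, x5} ∉ τ ✗.
  V = {[x2], [x4=x5]}: π^{-1}(V) = {x2, x4, x5} ∉ τ ✗.
  V = {[x1], [x2], [x4=x5]}: π^{-1}(V) = {x1, x2, x4, x5} ∈ τ ✓.
  V = {[x3], [x4=x5]}: π^{-1}(V) = {x3, x4, x5} ∉ τ ✗.
  V = {[x1], [x3], [x4=x5]}: π^{-1}(V) = {x1, x3, x4, x5} ∉ τ ✗.
  V = {[x2], [x3], [x4=x5]}: π^{-1}(V) = {x2, x3, x4, x5} ∉ τ ✗.
  V = {[x1], [x2], [x3], [x4=x5]}: π^{-1}(V) = {x1, x2, x3, x4, x5} ∈ τ ✓.
Open sets in the quotient: τ_Q = {{}, {[x1], [x2], [x4=x5]}, {[x1], [x2], [x3], [x4=x5]}} (3 elements).


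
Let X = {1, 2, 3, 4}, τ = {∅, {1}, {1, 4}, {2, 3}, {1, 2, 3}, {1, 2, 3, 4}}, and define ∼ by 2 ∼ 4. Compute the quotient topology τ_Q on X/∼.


X/∼ = {[1], [2=4], [3]}; |τ_Q| = 3.

Equivalence classes: [1], [2=4], [3].
Quotient map π: X → X/∼ sends 1 ↦ [1], 2 ↦ [2=4], 3 ↦ [3], 4 ↦ [2=4].
For each subset V ⊆ X/∼, compute π^{-1}(V) ⊆ X and check whether π^{-1}(V) ∈ τ. V is open in τ_Q iff π^{-1}(V) ∈ τ.
  V = {}: π^{-1}(V) = ∅ ∈ τ ✓.
  V = {[1]}: π^{-1}(V) = {1} ∈ τ ✓.
  V = {[2=4]}: π^{-1}(V) = {2, 4} ∉ τ ✗.
  V = {[1], [2=4]}: π^{-1}(V) = {1, 2, 4} ∉ τ ✗.
  V = {[3]}: π^{-1}(V) = {3} ∉ τ ✗.
  V = {[1], [3]}: π^{-1}(V) = {1, 3} ∉ τ ✗.
  V = {[2=4], [3]}: π^{-1}(V) = {2, 3, 4} ∉ τ ✗.
  V = {[1], [2=4], [3]}: π^{-1}(V) = {1, 2, 3, 4} ∈ τ ✓.
Open sets in the quotient: τ_Q = {{}, {[1]}, {[1], [2=4], [3]}} (3 elements).


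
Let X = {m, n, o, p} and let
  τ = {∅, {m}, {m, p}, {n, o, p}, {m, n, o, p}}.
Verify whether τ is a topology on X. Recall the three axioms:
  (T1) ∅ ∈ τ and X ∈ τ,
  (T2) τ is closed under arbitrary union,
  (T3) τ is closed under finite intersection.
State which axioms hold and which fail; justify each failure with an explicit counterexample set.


τ is NOT a topology on X.

Axiom (T1): ∅ ∈ τ? Yes; X ∈ τ? Yes.
Axiom (T2/T3): check pairwise unions and intersections of members of τ.
Counterexample for (T3): {m, p} ∩ {n, o, p} = {p} ∉ τ. Therefore τ is NOT a topology.


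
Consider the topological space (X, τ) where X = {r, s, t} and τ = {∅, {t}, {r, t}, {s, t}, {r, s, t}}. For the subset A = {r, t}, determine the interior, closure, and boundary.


int(A) = {r, t}, cl(A) = {r, s, t}, ∂A = {s}.

Closed sets in (X, τ) are complements of opens:
  closed(X, τ) = {∅, {r}, {s}, {r, s}, {r, s, t}}.
int(A) = ⋃ {U ∈ τ : U ⊆ A}. Opens contained in A: ∅, {t}, {r, t}.
Taking the union of these: int(A) = {r, t}.
cl(A) = ⋂ {C closed : A ⊆ C}. Closed sets containing A: {r, s, t}.
Intersecting these: cl(A) = {r, s, t}.
∂A = cl(A) ∖ int(A) = {r, s, t} ∖ {r, t} = {s}.


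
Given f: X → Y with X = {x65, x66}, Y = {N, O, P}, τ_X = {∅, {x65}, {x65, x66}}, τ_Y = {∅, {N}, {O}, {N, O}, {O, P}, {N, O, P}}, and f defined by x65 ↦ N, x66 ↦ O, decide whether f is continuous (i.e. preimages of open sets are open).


f is NOT continuous.

Compute f^{-1}(U) for each U ∈ τ_Y:
  U = ∅: f^{-1}(U) = ∅ ∈ τ_X ✓.
  U = {N}: f^{-1}(U) = {x65} ∈ τ_X ✓.
  U = {O}: f^{-1}(U) = {x66} ∉ τ_X ✗.
  U = {N, O}: f^{-1}(U) = {x65, x66} ∈ τ_X ✓.
  U = {O, P}: f^{-1}(U) = {x66} ∉ τ_X ✗.
  U = {N, O, P}: f^{-1}(U) = {x65, x66} ∈ τ_X ✓.
Found U = {O} with f^{-1}(U) = {x66} not in τ_X. Therefore f is NOT continuous.


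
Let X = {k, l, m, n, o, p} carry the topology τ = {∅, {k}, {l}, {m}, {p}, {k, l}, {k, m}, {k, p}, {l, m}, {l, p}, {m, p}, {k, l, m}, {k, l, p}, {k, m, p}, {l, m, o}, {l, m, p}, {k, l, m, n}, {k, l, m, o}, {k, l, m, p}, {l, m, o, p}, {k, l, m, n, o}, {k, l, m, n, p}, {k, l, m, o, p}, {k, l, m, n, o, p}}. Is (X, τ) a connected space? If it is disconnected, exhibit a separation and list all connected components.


(X, τ) is disconnected; components = [{p}, {k, l, m, n, o}].

Find clopen sets (U ∈ τ with X ∖ U ∈ τ):
  U = ∅, X ∖ U = {k, l, m, n, o, p} — both open, so U is clopen.
  U = {p}, X ∖ U = {k, l, m, n, o} — both open, so U is clopen.
  U = {k, l, m, n, o}, X ∖ U = {p} — both open, so U is clopen.
  U = {k, l, m, n, o, p}, X ∖ U = ∅ — both open, so U is clopen.
Nontrivial clopen(s) exist: e.g. {p}. So (X, τ) is disconnected.
Compute connected components by grouping points that agree on all clopens:
  component: {p}
  component: {k, l, m, n, o}


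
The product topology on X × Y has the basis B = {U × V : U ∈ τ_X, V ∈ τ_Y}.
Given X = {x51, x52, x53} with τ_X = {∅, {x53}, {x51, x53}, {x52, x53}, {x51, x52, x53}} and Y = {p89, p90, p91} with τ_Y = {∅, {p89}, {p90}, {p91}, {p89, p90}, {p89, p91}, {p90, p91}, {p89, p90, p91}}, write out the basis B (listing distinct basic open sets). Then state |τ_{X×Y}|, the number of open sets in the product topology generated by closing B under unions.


Basis B = {∅ × ∅, {x53} × {p89}, {x53} × {p90}, {x53} × {p91}, {x51, x53} × {p89}, {x51, x53} × {p90}, {x51, x53} × {p91}, {x52, x53} × {p89}, {x52, x53} × {p90}, {x52, x53} × {p91}, {x53} × {p89, p90}, {x53} × {p89, p91}, {x53} × {p90, p91}, {x51, x52, x53} × {p89}, {x51, x52, x53} × {p90}, {x51, x52, x53} × {p91}, {x53} × {p89, p90, p91}, {x51, x53} × {p89, p90}, {x51, x53} × {p89, p91}, {x51, x53} × {p90, p91}, {x52, x53} × {p89, p90}, {x52, x53} × {p89, p91}, {x52, x53} × {p90, p91}, {x51, x53} × {p89, p90, p91}, {x51, x52, x53} × {p89, p90}, {x51, x52, x53} × {p89, p91}, {x51, x52, x53} × {p90, p91}, {x52, x53} × {p89, p90, p91}, {x51, x52, x53} × {p89, p90, p91}}; |τ_{X×Y}| = 125.

Enumerate products U × V with U ∈ τ_X, V ∈ τ_Y (deduplicated):
  ∅ × ∅ = {} (∅)
  {x53} × {p89} = {(x53,p89)}
  {x53} × {p90} = {(x53,p90)}
  {x53} × {p91} = {(x53,p91)}
  {x51, x53} × {p89} = {(x51,p89), (x53,p89)}
  {x51, x53} × {p90} = {(x51,p90), (x53,p90)}
  {x51, x53} × {p91} = {(x51,p91), (x53,p91)}
  {x52, x53} × {p89} = {(x52,p89), (x53,p89)}
  {x52, x53} × {p90} = {(x52,p90), (x53,p90)}
  {x52, x53} × {p91} = {(x52,p91), (x53,p91)}
  {x53} × {p89, p90} = {(x53,p89), (x53,p90)}
  {x53} × {p89, p91} = {(x53,p89), (x53,p91)}
  {x53} × {p90, p91} = {(x53,p90), (x53,p91)}
  {x51, x52, x53} × {p89} = {(x51,p89), (x52,p89), (x53,p89)}
  {x51, x52, x53} × {p90} = {(x51,p90), (x52,p90), (x53,p90)}
  {x51, x52, x53} × {p91} = {(x51,p91), (x52,p91), (x53,p91)}
  {x53} × {p89, p90, p91} = {(x53,p89), (x53,p90), (x53,p91)}
  {x51, x53} × {p89, p90} = {(x51,p89), (x51,p90), (x53,p89), (x53,p90)}
  {x51, x53} × {p89, p91} = {(x51,p89), (x51,p91), (x53,p89), (x53,p91)}
  {x51, x53} × {p90, p91} = {(x51,p90), (x51,p91), (x53,p90), (x53,p91)}
  {x52, x53} × {p89, p90} = {(x52,p89), (x52,p90), (x53,p89), (x53,p90)}
  {x52, x53} × {p89, p91} = {(x52,p89), (x52,p91), (x53,p89), (x53,p91)}
  {x52, x53} × {p90, p91} = {(x52,p90), (x52,p91), (x53,p90), (x53,p91)}
  {x51, x53} × {p89, p90, p91} = {(x51,p89), (x51,p90), (x51,p91), (x53,p89), (x53,p90), (x53,p91)}
  {x51, x52, x53} × {p89, p90} = {(x51,p89), (x51,p90), (x52,p89), (x52,p90), (x53,p89), (x53,p90)}
  {x51, x52, x53} × {p89, p91} = {(x51,p89), (x51,p91), (x52,p89), (x52,p91), (x53,p89), (x53,p91)}
  {x51, x52, x53} × {p90, p91} = {(x51,p90), (x51,p91), (x52,p90), (x52,p91), (x53,p90), (x53,p91)}
  {x52, x53} × {p89, p90, p91} = {(x52,p89), (x52,p90), (x52,p91), (x53,p89), (x53,p90), (x53,p91)}
  {x51, x52, x53} × {p89, p90, p91} = {(x51,p89), (x51,p90), (x51,p91), (x52,p89), (x52,p90), (x52,p91), (x53,p89), (x53,p90), (x53,p91)}
These 29 distinct sets form the basis B.
Close under arbitrary unions to get τ_{X×Y}; counting gives |τ_{X×Y}| = 125.


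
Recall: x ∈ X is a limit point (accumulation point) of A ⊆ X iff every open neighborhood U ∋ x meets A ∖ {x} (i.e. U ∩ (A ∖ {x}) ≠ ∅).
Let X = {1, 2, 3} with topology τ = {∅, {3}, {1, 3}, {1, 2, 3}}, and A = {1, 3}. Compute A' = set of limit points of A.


A' = {1, 2}

For each x ∈ X, list the open sets U ∈ τ with x ∈ U, then check whether U ∩ (A ∖ {x}) ≠ ∅ for every such U.
  x = 1: opens ∋ x are {1, 3}, {1, 2, 3}; each meets A ∖ {1}, so x IS a limit point.
  x = 2: opens ∋ x are {1, 2, 3}; each meets A ∖ {2}, so x IS a limit point.
  x = 3: open {3} ∋ x has {3} ∩ (A ∖ {3}) = ∅, so x is NOT a limit point.
Collecting: A' = {1, 2}.


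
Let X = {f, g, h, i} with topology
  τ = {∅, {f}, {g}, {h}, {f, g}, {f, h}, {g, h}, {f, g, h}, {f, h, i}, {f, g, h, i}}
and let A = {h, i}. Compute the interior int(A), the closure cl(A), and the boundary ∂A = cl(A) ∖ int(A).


int(A) = {h}, cl(A) = {h, i}, ∂A = {i}.

Closed sets in (X, τ) are complements of opens:
  closed(X, τ) = {∅, {g}, {i}, {f, i}, {g, i}, {h, i}, {f, g, i}, {f, h, i}, {g, h, i}, {f, g, h, i}}.
int(A) = ⋃ {U ∈ τ : U ⊆ A}. Opens contained in A: ∅, {h}.
Taking the union of these: int(A) = {h}.
cl(A) = ⋂ {C closed : A ⊆ C}. Closed sets containing A: {h, i}, {f, h, i}, {g, h, i}, {f, g, h, i}.
Intersecting these: cl(A) = {h, i}.
∂A = cl(A) ∖ int(A) = {h, i} ∖ {h} = {i}.


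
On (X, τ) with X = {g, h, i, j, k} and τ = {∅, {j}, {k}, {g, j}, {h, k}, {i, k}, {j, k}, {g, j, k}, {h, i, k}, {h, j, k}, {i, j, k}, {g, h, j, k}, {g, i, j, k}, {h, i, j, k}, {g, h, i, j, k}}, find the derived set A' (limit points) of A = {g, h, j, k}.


A' = {g, h, i}

For each x ∈ X, list the open sets U ∈ τ with x ∈ U, then check whether U ∩ (A ∖ {x}) ≠ ∅ for every such U.
  x = g: opens ∋ x are {g, j}, {g, j, k}, {g, h, j, k}, {g, i, j, k}, {g, h, i, j, k}; each meets A ∖ {g}, so x IS a limit point.
  x = h: opens ∋ x are {h, k}, {h, i, k}, {h, j, k}, {g, h, j, k}, {h, i, j, k}, {g, h, i, j, k}; each meets A ∖ {h}, so x IS a limit point.
  x = i: opens ∋ x are {i, k}, {h, i, k}, {i, j, k}, {g, i, j, k}, {h, i, j, k}, {g, h, i, j, k}; each meets A ∖ {i}, so x IS a limit point.
  x = j: open {j} ∋ x has {j} ∩ (A ∖ {j}) = ∅, so x is NOT a limit point.
  x = k: open {k} ∋ x has {k} ∩ (A ∖ {k}) = ∅, so x is NOT a limit point.
Collecting: A' = {g, h, i}.


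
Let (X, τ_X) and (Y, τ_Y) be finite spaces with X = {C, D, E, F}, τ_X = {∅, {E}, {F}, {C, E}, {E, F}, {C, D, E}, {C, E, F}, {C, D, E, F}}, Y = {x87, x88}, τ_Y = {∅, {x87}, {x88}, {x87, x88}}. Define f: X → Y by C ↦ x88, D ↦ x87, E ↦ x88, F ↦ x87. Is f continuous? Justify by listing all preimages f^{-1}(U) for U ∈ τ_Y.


f is NOT continuous.

Compute f^{-1}(U) for each U ∈ τ_Y:
  U = ∅: f^{-1}(U) = ∅ ∈ τ_X ✓.
  U = {x87}: f^{-1}(U) = {D, F} ∉ τ_X ✗.
  U = {x88}: f^{-1}(U) = {C, E} ∈ τ_X ✓.
  U = {x87, x88}: f^{-1}(U) = {C, D, E, F} ∈ τ_X ✓.
Found U = {x87} with f^{-1}(U) = {D, F} not in τ_X. Therefore f is NOT continuous.


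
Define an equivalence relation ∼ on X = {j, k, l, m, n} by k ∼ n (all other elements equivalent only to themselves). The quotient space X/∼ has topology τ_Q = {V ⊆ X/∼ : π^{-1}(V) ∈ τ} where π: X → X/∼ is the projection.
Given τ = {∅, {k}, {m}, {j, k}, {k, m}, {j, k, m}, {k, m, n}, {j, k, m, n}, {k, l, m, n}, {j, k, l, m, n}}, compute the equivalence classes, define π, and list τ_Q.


X/∼ = {[j], [k=n], [l], [m]}; |τ_Q| = 6.

Equivalence classes: [j], [k=n], [l], [m].
Quotient map π: X → X/∼ sends j ↦ [j], k ↦ [k=n], l ↦ [l], m ↦ [m], n ↦ [k=n].
For each subset V ⊆ X/∼, compute π^{-1}(V) ⊆ X and check whether π^{-1}(V) ∈ τ. V is open in τ_Q iff π^{-1}(V) ∈ τ.
  V = {}: π^{-1}(V) = ∅ ∈ τ ✓.
  V = {[j]}: π^{-1}(V) = {j} ∉ τ ✗.
  V = {[k=n]}: π^{-1}(V) = {k, n} ∉ τ ✗.
  V = {[j], [k=n]}: π^{-1}(V) = {j, k, n} ∉ τ ✗.
  V = {[l]}: π^{-1}(V) = {l} ∉ τ ✗.
  V = {[j], [l]}: π^{-1}(V) = {j, l} ∉ τ ✗.
  V = {[k=n], [l]}: π^{-1}(V) = {k, l, n} ∉ τ ✗.
  V = {[j], [k=n], [l]}: π^{-1}(V) = {j, k, l, n} ∉ τ ✗.
  V = {[m]}: π^{-1}(V) = {m} ∈ τ ✓.
  V = {[j], [m]}: π^{-1}(V) = {j, m} ∉ τ ✗.
  V = {[k=n], [m]}: π^{-1}(V) = {k, m, n} ∈ τ ✓.
  V = {[j], [k=n], [m]}: π^{-1}(V) = {j, k, m, n} ∈ τ ✓.
  V = {[l], [m]}: π^{-1}(V) = {l, m} ∉ τ ✗.
  V = {[j], [l], [m]}: π^{-1}(V) = {j, l, m} ∉ τ ✗.
  V = {[k=n], [l], [m]}: π^{-1}(V) = {k, l, m, n} ∈ τ ✓.
  V = {[j], [k=n], [l], [m]}: π^{-1}(V) = {j, k, l, m, n} ∈ τ ✓.
Open sets in the quotient: τ_Q = {{}, {[m]}, {[k=n], [m]}, {[j], [k=n], [m]}, {[k=n], [l], [m]}, {[j], [k=n], [l], [m]}} (6 elements).


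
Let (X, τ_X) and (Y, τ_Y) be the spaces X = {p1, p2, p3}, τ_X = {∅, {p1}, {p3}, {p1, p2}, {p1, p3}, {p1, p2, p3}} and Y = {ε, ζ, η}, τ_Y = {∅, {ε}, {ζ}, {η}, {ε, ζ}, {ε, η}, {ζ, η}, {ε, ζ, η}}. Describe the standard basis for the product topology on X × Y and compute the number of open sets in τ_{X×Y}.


Basis B = {∅ × ∅, {p1} × {ε}, {p1} × {ζ}, {p1} × {η}, {p3} × {ε}, {p3} × {ζ}, {p3} × {η}, {p1} × {ε, ζ}, {p1} × {ε, η}, {p1, p2} × {ε}, {p1, p3} × {ε}, {p1} × {ζ, η}, {p1, p2} × {ζ}, {p1, p3} × {ζ}, {p1, p2} × {η}, {p1, p3} × {η}, {p3} × {ε, ζ}, {p3} × {ε, η}, {p3} × {ζ, η}, {p1} × {ε, ζ, η}, {p1, p2, p3} × {ε}, {p1, p2, p3} × {ζ}, {p1, p2, p3} × {η}, {p3} × {ε, ζ, η}, {p1, p2} × {ε, ζ}, {p1, p3} × {ε, ζ}, {p1, p2} × {ε, η}, {p1, p3} × {ε, η}, {p1, p2} × {ζ, η}, {p1, p3} × {ζ, η}, {p1, p2} × {ε, ζ, η}, {p1, p3} × {ε, ζ, η}, {p1, p2, p3} × {ε, ζ}, {p1, p2, p3} × {ε, η}, {p1, p2, p3} × {ζ, η}, {p1, p2, p3} × {ε, ζ, η}}; |τ_{X×Y}| = 216.

Enumerate products U × V with U ∈ τ_X, V ∈ τ_Y (deduplicated):
  ∅ × ∅ = {} (∅)
  {p1} × {ε} = {(p1,ε)}
  {p1} × {ζ} = {(p1,ζ)}
  {p1} × {η} = {(p1,η)}
  {p3} × {ε} = {(p3,ε)}
  {p3} × {ζ} = {(p3,ζ)}
  {p3} × {η} = {(p3,η)}
  {p1} × {ε, ζ} = {(p1,ε), (p1,ζ)}
  {p1} × {ε, η} = {(p1,ε), (p1,η)}
  {p1, p2} × {ε} = {(p1,ε), (p2,ε)}
  {p1, p3} × {ε} = {(p1,ε), (p3,ε)}
  {p1} × {ζ, η} = {(p1,ζ), (p1,η)}
  {p1, p2} × {ζ} = {(p1,ζ), (p2,ζ)}
  {p1, p3} × {ζ} = {(p1,ζ), (p3,ζ)}
  {p1, p2} × {η} = {(p1,η), (p2,η)}
  {p1, p3} × {η} = {(p1,η), (p3,η)}
  {p3} × {ε, ζ} = {(p3,ε), (p3,ζ)}
  {p3} × {ε, η} = {(p3,ε), (p3,η)}
  {p3} × {ζ, η} = {(p3,ζ), (p3,η)}
  {p1} × {ε, ζ, η} = {(p1,ε), (p1,ζ), (p1,η)}
  {p1, p2, p3} × {ε} = {(p1,ε), (p2,ε), (p3,ε)}
  {p1, p2, p3} × {ζ} = {(p1,ζ), (p2,ζ), (p3,ζ)}
  {p1, p2, p3} × {η} = {(p1,η), (p2,η), (p3,η)}
  {p3} × {ε, ζ, η} = {(p3,ε), (p3,ζ), (p3,η)}
  {p1, p2} × {ε, ζ} = {(p1,ε), (p1,ζ), (p2,ε), (p2,ζ)}
  {p1, p3} × {ε, ζ} = {(p1,ε), (p1,ζ), (p3,ε), (p3,ζ)}
  {p1, p2} × {ε, η} = {(p1,ε), (p1,η), (p2,ε), (p2,η)}
  {p1, p3} × {ε, η} = {(p1,ε), (p1,η), (p3,ε), (p3,η)}
  {p1, p2} × {ζ, η} = {(p1,ζ), (p1,η), (p2,ζ), (p2,η)}
  {p1, p3} × {ζ, η} = {(p1,ζ), (p1,η), (p3,ζ), (p3,η)}
  {p1, p2} × {ε, ζ, η} = {(p1,ε), (p1,ζ), (p1,η), (p2,ε), (p2,ζ), (p2,η)}
  {p1, p3} × {ε, ζ, η} = {(p1,ε), (p1,ζ), (p1,η), (p3,ε), (p3,ζ), (p3,η)}
  {p1, p2, p3} × {ε, ζ} = {(p1,ε), (p1,ζ), (p2,ε), (p2,ζ), (p3,ε), (p3,ζ)}
  {p1, p2, p3} × {ε, η} = {(p1,ε), (p1,η), (p2,ε), (p2,η), (p3,ε), (p3,η)}
  {p1, p2, p3} × {ζ, η} = {(p1,ζ), (p1,η), (p2,ζ), (p2,η), (p3,ζ), (p3,η)}
  {p1, p2, p3} × {ε, ζ, η} = {(p1,ε), (p1,ζ), (p1,η), (p2,ε), (p2,ζ), (p2,η), (p3,ε), (p3,ζ), (p3,η)}
These 36 distinct sets form the basis B.
Close under arbitrary unions to get τ_{X×Y}; counting gives |τ_{X×Y}| = 216.


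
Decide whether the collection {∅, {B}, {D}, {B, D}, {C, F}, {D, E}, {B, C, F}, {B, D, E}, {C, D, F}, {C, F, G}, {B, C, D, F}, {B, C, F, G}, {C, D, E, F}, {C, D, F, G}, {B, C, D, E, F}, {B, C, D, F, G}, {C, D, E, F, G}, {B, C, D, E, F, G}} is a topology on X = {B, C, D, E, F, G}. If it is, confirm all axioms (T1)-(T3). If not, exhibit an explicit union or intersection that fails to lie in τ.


τ IS a topology on X.

Axiom (T1): ∅ ∈ τ? Yes; X ∈ τ? Yes.
Axiom (T2/T3): check pairwise unions and intersections of members of τ.
All pairwise intersections and unions checked — each lies in τ. Therefore τ satisfies (T1), (T2), (T3): it IS a topology on X.


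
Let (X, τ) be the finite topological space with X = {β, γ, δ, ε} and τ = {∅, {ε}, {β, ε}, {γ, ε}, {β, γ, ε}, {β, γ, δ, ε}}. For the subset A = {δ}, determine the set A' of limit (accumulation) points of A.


A' = ∅

For each x ∈ X, list the open sets U ∈ τ with x ∈ U, then check whether U ∩ (A ∖ {x}) ≠ ∅ for every such U.
  x = β: open {β, ε} ∋ x has {β, ε} ∩ (A ∖ {β}) = ∅, so x is NOT a limit point.
  x = γ: open {γ, ε} ∋ x has {γ, ε} ∩ (A ∖ {γ}) = ∅, so x is NOT a limit point.
  x = δ: open {β, γ, δ, ε} ∋ x has {β, γ, δ, ε} ∩ (A ∖ {δ}) = ∅, so x is NOT a limit point.
  x = ε: open {ε} ∋ x has {ε} ∩ (A ∖ {ε}) = ∅, so x is NOT a limit point.
Collecting: A' = ∅.


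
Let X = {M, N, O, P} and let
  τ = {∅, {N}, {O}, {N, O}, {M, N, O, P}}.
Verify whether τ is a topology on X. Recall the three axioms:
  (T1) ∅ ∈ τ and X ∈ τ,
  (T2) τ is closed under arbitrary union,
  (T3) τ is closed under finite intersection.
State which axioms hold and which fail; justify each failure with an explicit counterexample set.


τ IS a topology on X.

Axiom (T1): ∅ ∈ τ? Yes; X ∈ τ? Yes.
Axiom (T2/T3): check pairwise unions and intersections of members of τ.
All pairwise intersections and unions checked — each lies in τ. Therefore τ satisfies (T1), (T2), (T3): it IS a topology on X.


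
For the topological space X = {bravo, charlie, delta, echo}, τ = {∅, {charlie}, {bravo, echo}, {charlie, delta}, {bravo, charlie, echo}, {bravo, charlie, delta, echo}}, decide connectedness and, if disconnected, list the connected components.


(X, τ) is disconnected; components = [{bravo, echo}, {charlie, delta}].

Find clopen sets (U ∈ τ with X ∖ U ∈ τ):
  U = ∅, X ∖ U = {bravo, charlie, delta, echo} — both open, so U is clopen.
  U = {bravo, echo}, X ∖ U = {charlie, delta} — both open, so U is clopen.
  U = {charlie, delta}, X ∖ U = {bravo, echo} — both open, so U is clopen.
  U = {bravo, charlie, delta, echo}, X ∖ U = ∅ — both open, so U is clopen.
Nontrivial clopen(s) exist: e.g. {charlie, delta}. So (X, τ) is disconnected.
Compute connected components by grouping points that agree on all clopens:
  component: {bravo, echo}
  component: {charlie, delta}


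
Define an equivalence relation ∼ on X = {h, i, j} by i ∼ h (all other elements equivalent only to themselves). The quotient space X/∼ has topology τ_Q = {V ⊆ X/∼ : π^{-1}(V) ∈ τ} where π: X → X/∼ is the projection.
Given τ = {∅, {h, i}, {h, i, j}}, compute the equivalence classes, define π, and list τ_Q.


X/∼ = {[h=i], [j]}; |τ_Q| = 3.

Equivalence classes: [h=i], [j].
Quotient map π: X → X/∼ sends h ↦ [h=i], i ↦ [h=i], j ↦ [j].
For each subset V ⊆ X/∼, compute π^{-1}(V) ⊆ X and check whether π^{-1}(V) ∈ τ. V is open in τ_Q iff π^{-1}(V) ∈ τ.
  V = {}: π^{-1}(V) = ∅ ∈ τ ✓.
  V = {[h=i]}: π^{-1}(V) = {h, i} ∈ τ ✓.
  V = {[j]}: π^{-1}(V) = {j} ∉ τ ✗.
  V = {[h=i], [j]}: π^{-1}(V) = {h, i, j} ∈ τ ✓.
Open sets in the quotient: τ_Q = {{}, {[h=i]}, {[h=i], [j]}} (3 elements).


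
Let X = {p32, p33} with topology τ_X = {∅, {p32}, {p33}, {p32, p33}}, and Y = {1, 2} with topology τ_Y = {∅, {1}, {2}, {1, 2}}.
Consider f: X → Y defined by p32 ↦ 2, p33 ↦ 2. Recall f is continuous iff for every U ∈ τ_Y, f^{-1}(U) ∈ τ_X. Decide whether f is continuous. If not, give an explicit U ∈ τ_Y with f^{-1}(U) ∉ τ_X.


f IS continuous.

Compute f^{-1}(U) for each U ∈ τ_Y:
  U = ∅: f^{-1}(U) = ∅ ∈ τ_X ✓.
  U = {1}: f^{-1}(U) = ∅ ∈ τ_X ✓.
  U = {2}: f^{-1}(U) = {p32, p33} ∈ τ_X ✓.
  U = {1, 2}: f^{-1}(U) = {p32, p33} ∈ τ_X ✓.
Every preimage lies in τ_X, so f IS continuous.


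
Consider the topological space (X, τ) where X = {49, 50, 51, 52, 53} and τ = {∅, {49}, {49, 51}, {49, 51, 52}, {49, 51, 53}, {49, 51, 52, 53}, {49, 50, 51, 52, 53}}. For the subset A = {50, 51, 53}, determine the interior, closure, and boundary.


int(A) = ∅, cl(A) = {50, 51, 52, 53}, ∂A = {50, 51, 52, 53}.

Closed sets in (X, τ) are complements of opens:
  closed(X, τ) = {∅, {50}, {50, 52}, {50, 53}, {50, 52, 53}, {50, 51, 52, 53}, {49, 50, 51, 52, 53}}.
int(A) = ⋃ {U ∈ τ : U ⊆ A}. Opens contained in A: ∅.
Taking the union of these: int(A) = ∅.
cl(A) = ⋂ {C closed : A ⊆ C}. Closed sets containing A: {50, 51, 52, 53}, {49, 50, 51, 52, 53}.
Intersecting these: cl(A) = {50, 51, 52, 53}.
∂A = cl(A) ∖ int(A) = {50, 51, 52, 53} ∖ ∅ = {50, 51, 52, 53}.


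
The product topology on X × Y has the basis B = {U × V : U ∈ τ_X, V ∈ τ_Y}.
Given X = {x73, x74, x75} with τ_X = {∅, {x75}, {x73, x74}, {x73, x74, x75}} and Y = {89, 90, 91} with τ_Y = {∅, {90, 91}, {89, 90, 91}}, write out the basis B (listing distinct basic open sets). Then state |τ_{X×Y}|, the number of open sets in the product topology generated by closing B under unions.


Basis B = {∅ × ∅, {x75} × {90, 91}, {x75} × {89, 90, 91}, {x73, x74} × {90, 91}, {x73, x74} × {89, 90, 91}, {x73, x74, x75} × {90, 91}, {x73, x74, x75} × {89, 90, 91}}; |τ_{X×Y}| = 9.

Enumerate products U × V with U ∈ τ_X, V ∈ τ_Y (deduplicated):
  ∅ × ∅ = {} (∅)
  {x75} × {90, 91} = {(x75,90), (x75,91)}
  {x75} × {89, 90, 91} = {(x75,89), (x75,90), (x75,91)}
  {x73, x74} × {90, 91} = {(x73,90), (x73,91), (x74,90), (x74,91)}
  {x73, x74} × {89, 90, 91} = {(x73,89), (x73,90), (x73,91), (x74,89), (x74,90), (x74,91)}
  {x73, x74, x75} × {90, 91} = {(x73,90), (x73,91), (x74,90), (x74,91), (x75,90), (x75,91)}
  {x73, x74, x75} × {89, 90, 91} = {(x73,89), (x73,90), (x73,91), (x74,89), (x74,90), (x74,91), (x75,89), (x75,90), (x75,91)}
These 7 distinct sets form the basis B.
Close under arbitrary unions to get τ_{X×Y}; counting gives |τ_{X×Y}| = 9.


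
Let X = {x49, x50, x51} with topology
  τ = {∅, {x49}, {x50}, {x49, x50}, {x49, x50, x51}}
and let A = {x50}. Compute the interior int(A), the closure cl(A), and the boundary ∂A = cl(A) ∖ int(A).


int(A) = {x50}, cl(A) = {x50, x51}, ∂A = {x51}.

Closed sets in (X, τ) are complements of opens:
  closed(X, τ) = {∅, {x51}, {x49, x51}, {x50, x51}, {x49, x50, x51}}.
int(A) = ⋃ {U ∈ τ : U ⊆ A}. Opens contained in A: ∅, {x50}.
Taking the union of these: int(A) = {x50}.
cl(A) = ⋂ {C closed : A ⊆ C}. Closed sets containing A: {x50, x51}, {x49, x50, x51}.
Intersecting these: cl(A) = {x50, x51}.
∂A = cl(A) ∖ int(A) = {x50, x51} ∖ {x50} = {x51}.


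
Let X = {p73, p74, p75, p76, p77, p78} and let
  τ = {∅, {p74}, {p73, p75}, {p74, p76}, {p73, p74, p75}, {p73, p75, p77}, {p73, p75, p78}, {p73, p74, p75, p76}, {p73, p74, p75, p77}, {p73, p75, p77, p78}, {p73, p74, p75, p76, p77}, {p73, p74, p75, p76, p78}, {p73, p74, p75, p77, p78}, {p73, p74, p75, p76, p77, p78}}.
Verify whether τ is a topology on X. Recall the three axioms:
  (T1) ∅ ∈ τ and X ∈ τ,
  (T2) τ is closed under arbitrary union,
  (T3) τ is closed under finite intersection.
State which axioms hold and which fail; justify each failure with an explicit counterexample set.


τ is NOT a topology on X.

Axiom (T1): ∅ ∈ τ? Yes; X ∈ τ? Yes.
Axiom (T2/T3): check pairwise unions and intersections of members of τ.
Counterexample for (T2): {p74} ∪ {p73, p75, p78} = {p73, p74, p75, p78} ∉ τ. Therefore τ is NOT a topology.


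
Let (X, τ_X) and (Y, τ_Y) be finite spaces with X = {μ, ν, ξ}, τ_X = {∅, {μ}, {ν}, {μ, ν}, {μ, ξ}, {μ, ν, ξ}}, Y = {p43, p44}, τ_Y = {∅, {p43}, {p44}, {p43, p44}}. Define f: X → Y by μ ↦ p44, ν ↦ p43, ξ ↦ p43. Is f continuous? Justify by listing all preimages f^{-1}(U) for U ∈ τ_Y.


f is NOT continuous.

Compute f^{-1}(U) for each U ∈ τ_Y:
  U = ∅: f^{-1}(U) = ∅ ∈ τ_X ✓.
  U = {p43}: f^{-1}(U) = {ν, ξ} ∉ τ_X ✗.
  U = {p44}: f^{-1}(U) = {μ} ∈ τ_X ✓.
  U = {p43, p44}: f^{-1}(U) = {μ, ν, ξ} ∈ τ_X ✓.
Found U = {p43} with f^{-1}(U) = {ν, ξ} not in τ_X. Therefore f is NOT continuous.


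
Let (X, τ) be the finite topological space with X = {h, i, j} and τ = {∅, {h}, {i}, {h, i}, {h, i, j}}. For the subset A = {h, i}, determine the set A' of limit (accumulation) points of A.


A' = {j}

For each x ∈ X, list the open sets U ∈ τ with x ∈ U, then check whether U ∩ (A ∖ {x}) ≠ ∅ for every such U.
  x = h: open {h} ∋ x has {h} ∩ (A ∖ {h}) = ∅, so x is NOT a limit point.
  x = i: open {i} ∋ x has {i} ∩ (A ∖ {i}) = ∅, so x is NOT a limit point.
  x = j: opens ∋ x are {h, i, j}; each meets A ∖ {j}, so x IS a limit point.
Collecting: A' = {j}.


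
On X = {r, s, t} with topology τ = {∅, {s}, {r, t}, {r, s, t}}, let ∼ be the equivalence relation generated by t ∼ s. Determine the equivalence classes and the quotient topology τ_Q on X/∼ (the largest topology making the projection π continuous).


X/∼ = {[r], [s=t]}; |τ_Q| = 2.

Equivalence classes: [r], [s=t].
Quotient map π: X → X/∼ sends r ↦ [r], s ↦ [s=t], t ↦ [s=t].
For each subset V ⊆ X/∼, compute π^{-1}(V) ⊆ X and check whether π^{-1}(V) ∈ τ. V is open in τ_Q iff π^{-1}(V) ∈ τ.
  V = {}: π^{-1}(V) = ∅ ∈ τ ✓.
  V = {[r]}: π^{-1}(V) = {r} ∉ τ ✗.
  V = {[s=t]}: π^{-1}(V) = {s, t} ∉ τ ✗.
  V = {[r], [s=t]}: π^{-1}(V) = {r, s, t} ∈ τ ✓.
Open sets in the quotient: τ_Q = {{}, {[r], [s=t]}} (2 elements).


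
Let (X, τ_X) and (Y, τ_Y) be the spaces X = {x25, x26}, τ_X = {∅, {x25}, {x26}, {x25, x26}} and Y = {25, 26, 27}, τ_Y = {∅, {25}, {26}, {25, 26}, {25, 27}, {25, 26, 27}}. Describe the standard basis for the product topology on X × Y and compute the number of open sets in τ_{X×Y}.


Basis B = {∅ × ∅, {x25} × {25}, {x25} × {26}, {x26} × {25}, {x26} × {26}, {x25} × {25, 26}, {x25} × {25, 27}, {x25, x26} × {25}, {x25, x26} × {26}, {x26} × {25, 26}, {x26} × {25, 27}, {x25} × {25, 26, 27}, {x26} × {25, 26, 27}, {x25, x26} × {25, 26}, {x25, x26} × {25, 27}, {x25, x26} × {25, 26, 27}}; |τ_{X×Y}| = 36.

Enumerate products U × V with U ∈ τ_X, V ∈ τ_Y (deduplicated):
  ∅ × ∅ = {} (∅)
  {x25} × {25} = {(x25,25)}
  {x25} × {26} = {(x25,26)}
  {x26} × {25} = {(x26,25)}
  {x26} × {26} = {(x26,26)}
  {x25} × {25, 26} = {(x25,25), (x25,26)}
  {x25} × {25, 27} = {(x25,25), (x25,27)}
  {x25, x26} × {25} = {(x25,25), (x26,25)}
  {x25, x26} × {26} = {(x25,26), (x26,26)}
  {x26} × {25, 26} = {(x26,25), (x26,26)}
  {x26} × {25, 27} = {(x26,25), (x26,27)}
  {x25} × {25, 26, 27} = {(x25,25), (x25,26), (x25,27)}
  {x26} × {25, 26, 27} = {(x26,25), (x26,26), (x26,27)}
  {x25, x26} × {25, 26} = {(x25,25), (x25,26), (x26,25), (x26,26)}
  {x25, x26} × {25, 27} = {(x25,25), (x25,27), (x26,25), (x26,27)}
  {x25, x26} × {25, 26, 27} = {(x25,25), (x25,26), (x25,27), (x26,25), (x26,26), (x26,27)}
These 16 distinct sets form the basis B.
Close under arbitrary unions to get τ_{X×Y}; counting gives |τ_{X×Y}| = 36.


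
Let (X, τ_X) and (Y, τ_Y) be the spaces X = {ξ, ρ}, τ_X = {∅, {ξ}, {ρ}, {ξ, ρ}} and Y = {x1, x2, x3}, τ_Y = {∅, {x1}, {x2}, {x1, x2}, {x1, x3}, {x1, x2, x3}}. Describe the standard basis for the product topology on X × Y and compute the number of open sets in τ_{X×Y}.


Basis B = {∅ × ∅, {ξ} × {x1}, {ξ} × {x2}, {ρ} × {x1}, {ρ} × {x2}, {ξ} × {x1, x2}, {ξ} × {x1, x3}, {ξ, ρ} × {x1}, {ξ, ρ} × {x2}, {ρ} × {x1, x2}, {ρ} × {x1, x3}, {ξ} × {x1, x2, x3}, {ρ} × {x1, x2, x3}, {ξ, ρ} × {x1, x2}, {ξ, ρ} × {x1, x3}, {ξ, ρ} × {x1, x2, x3}}; |τ_{X×Y}| = 36.

Enumerate products U × V with U ∈ τ_X, V ∈ τ_Y (deduplicated):
  ∅ × ∅ = {} (∅)
  {ξ} × {x1} = {(ξ,x1)}
  {ξ} × {x2} = {(ξ,x2)}
  {ρ} × {x1} = {(ρ,x1)}
  {ρ} × {x2} = {(ρ,x2)}
  {ξ} × {x1, x2} = {(ξ,x1), (ξ,x2)}
  {ξ} × {x1, x3} = {(ξ,x1), (ξ,x3)}
  {ξ, ρ} × {x1} = {(ξ,x1), (ρ,x1)}
  {ξ, ρ} × {x2} = {(ξ,x2), (ρ,x2)}
  {ρ} × {x1, x2} = {(ρ,x1), (ρ,x2)}
  {ρ} × {x1, x3} = {(ρ,x1), (ρ,x3)}
  {ξ} × {x1, x2, x3} = {(ξ,x1), (ξ,x2), (ξ,x3)}
  {ρ} × {x1, x2, x3} = {(ρ,x1), (ρ,x2), (ρ,x3)}
  {ξ, ρ} × {x1, x2} = {(ξ,x1), (ξ,x2), (ρ,x1), (ρ,x2)}
  {ξ, ρ} × {x1, x3} = {(ξ,x1), (ξ,x3), (ρ,x1), (ρ,x3)}
  {ξ, ρ} × {x1, x2, x3} = {(ξ,x1), (ξ,x2), (ξ,x3), (ρ,x1), (ρ,x2), (ρ,x3)}
These 16 distinct sets form the basis B.
Close under arbitrary unions to get τ_{X×Y}; counting gives |τ_{X×Y}| = 36.


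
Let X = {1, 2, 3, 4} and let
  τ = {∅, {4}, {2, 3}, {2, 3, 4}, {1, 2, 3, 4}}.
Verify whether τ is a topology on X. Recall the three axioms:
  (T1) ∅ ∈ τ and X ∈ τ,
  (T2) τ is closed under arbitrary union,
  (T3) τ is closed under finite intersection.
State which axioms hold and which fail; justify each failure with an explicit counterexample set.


τ IS a topology on X.

Axiom (T1): ∅ ∈ τ? Yes; X ∈ τ? Yes.
Axiom (T2/T3): check pairwise unions and intersections of members of τ.
All pairwise intersections and unions checked — each lies in τ. Therefore τ satisfies (T1), (T2), (T3): it IS a topology on X.


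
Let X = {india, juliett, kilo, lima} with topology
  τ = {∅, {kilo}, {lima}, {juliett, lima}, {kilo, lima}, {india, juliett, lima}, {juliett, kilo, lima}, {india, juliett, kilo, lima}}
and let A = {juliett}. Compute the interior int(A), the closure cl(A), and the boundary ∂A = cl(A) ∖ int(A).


int(A) = ∅, cl(A) = {india, juliett}, ∂A = {india, juliett}.

Closed sets in (X, τ) are complements of opens:
  closed(X, τ) = {∅, {india}, {kilo}, {india, juliett}, {india, kilo}, {india, juliett, kilo}, {india, juliett, lima}, {india, juliett, kilo, lima}}.
int(A) = ⋃ {U ∈ τ : U ⊆ A}. Opens contained in A: ∅.
Taking the union of these: int(A) = ∅.
cl(A) = ⋂ {C closed : A ⊆ C}. Closed sets containing A: {india, juliett}, {india, juliett, kilo}, {india, juliett, lima}, {india, juliett, kilo, lima}.
Intersecting these: cl(A) = {india, juliett}.
∂A = cl(A) ∖ int(A) = {india, juliett} ∖ ∅ = {india, juliett}.


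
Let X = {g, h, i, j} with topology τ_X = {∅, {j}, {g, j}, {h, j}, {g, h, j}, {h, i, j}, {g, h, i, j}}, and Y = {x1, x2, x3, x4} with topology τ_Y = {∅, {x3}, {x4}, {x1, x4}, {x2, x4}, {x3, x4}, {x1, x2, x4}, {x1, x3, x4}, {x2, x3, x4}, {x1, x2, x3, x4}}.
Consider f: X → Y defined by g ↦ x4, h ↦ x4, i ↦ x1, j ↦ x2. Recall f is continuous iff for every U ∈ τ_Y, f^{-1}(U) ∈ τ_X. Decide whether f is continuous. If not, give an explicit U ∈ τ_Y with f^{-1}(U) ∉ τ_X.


f is NOT continuous.

Compute f^{-1}(U) for each U ∈ τ_Y:
  U = ∅: f^{-1}(U) = ∅ ∈ τ_X ✓.
  U = {x3}: f^{-1}(U) = ∅ ∈ τ_X ✓.
  U = {x4}: f^{-1}(U) = {g, h} ∉ τ_X ✗.
  U = {x1, x4}: f^{-1}(U) = {g, h, i} ∉ τ_X ✗.
  U = {x2, x4}: f^{-1}(U) = {g, h, j} ∈ τ_X ✓.
  U = {x3, x4}: f^{-1}(U) = {g, h} ∉ τ_X ✗.
  U = {x1, x2, x4}: f^{-1}(U) = {g, h, i, j} ∈ τ_X ✓.
  U = {x1, x3, x4}: f^{-1}(U) = {g, h, i} ∉ τ_X ✗.
  U = {x2, x3, x4}: f^{-1}(U) = {g, h, j} ∈ τ_X ✓.
  U = {x1, x2, x3, x4}: f^{-1}(U) = {g, h, i, j} ∈ τ_X ✓.
Found U = {x4} with f^{-1}(U) = {g, h} not in τ_X. Therefore f is NOT continuous.


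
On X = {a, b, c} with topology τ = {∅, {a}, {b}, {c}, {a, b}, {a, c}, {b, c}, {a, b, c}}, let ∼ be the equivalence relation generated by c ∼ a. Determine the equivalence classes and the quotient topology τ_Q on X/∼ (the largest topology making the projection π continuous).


X/∼ = {[a=c], [b]}; |τ_Q| = 4.

Equivalence classes: [a=c], [b].
Quotient map π: X → X/∼ sends a ↦ [a=c], b ↦ [b], c ↦ [a=c].
For each subset V ⊆ X/∼, compute π^{-1}(V) ⊆ X and check whether π^{-1}(V) ∈ τ. V is open in τ_Q iff π^{-1}(V) ∈ τ.
  V = {}: π^{-1}(V) = ∅ ∈ τ ✓.
  V = {[a=c]}: π^{-1}(V) = {a, c} ∈ τ ✓.
  V = {[b]}: π^{-1}(V) = {b} ∈ τ ✓.
  V = {[a=c], [b]}: π^{-1}(V) = {a, b, c} ∈ τ ✓.
Open sets in the quotient: τ_Q = {{}, {[a=c]}, {[b]}, {[a=c], [b]}} (4 elements).


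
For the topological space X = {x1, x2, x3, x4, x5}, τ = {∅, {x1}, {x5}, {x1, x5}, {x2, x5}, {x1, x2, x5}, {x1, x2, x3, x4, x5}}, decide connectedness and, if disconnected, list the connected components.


(X, τ) is connected.

Find clopen sets (U ∈ τ with X ∖ U ∈ τ):
  U = ∅, X ∖ U = {x1, x2, x3, x4, x5} — both open, so U is clopen.
  U = {x1, x2, x3, x4, x5}, X ∖ U = ∅ — both open, so U is clopen.
Only trivial clopens (∅ and X) exist, so (X, τ) is connected.
Compute connected components by grouping points that agree on all clopens:
  component: {x1, x2, x3, x4, x5}


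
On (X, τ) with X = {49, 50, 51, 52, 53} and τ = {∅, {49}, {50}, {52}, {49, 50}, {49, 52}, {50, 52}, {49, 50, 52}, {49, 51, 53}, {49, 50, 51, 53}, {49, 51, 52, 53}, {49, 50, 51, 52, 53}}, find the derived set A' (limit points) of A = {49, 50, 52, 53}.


A' = {51, 53}

For each x ∈ X, list the open sets U ∈ τ with x ∈ U, then check whether U ∩ (A ∖ {x}) ≠ ∅ for every such U.
  x = 49: open {49} ∋ x has {49} ∩ (A ∖ {49}) = ∅, so x is NOT a limit point.
  x = 50: open {50} ∋ x has {50} ∩ (A ∖ {50}) = ∅, so x is NOT a limit point.
  x = 51: opens ∋ x are {49, 51, 53}, {49, 50, 51, 53}, {49, 51, 52, 53}, {49, 50, 51, 52, 53}; each meets A ∖ {51}, so x IS a limit point.
  x = 52: open {52} ∋ x has {52} ∩ (A ∖ {52}) = ∅, so x is NOT a limit point.
  x = 53: opens ∋ x are {49, 51, 53}, {49, 50, 51, 53}, {49, 51, 52, 53}, {49, 50, 51, 52, 53}; each meets A ∖ {53}, so x IS a limit point.
Collecting: A' = {51, 53}.


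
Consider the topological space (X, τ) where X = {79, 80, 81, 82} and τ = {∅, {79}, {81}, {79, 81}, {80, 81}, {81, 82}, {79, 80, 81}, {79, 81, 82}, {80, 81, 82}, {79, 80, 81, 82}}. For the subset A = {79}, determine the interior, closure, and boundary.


int(A) = {79}, cl(A) = {79}, ∂A = ∅.

Closed sets in (X, τ) are complements of opens:
  closed(X, τ) = {∅, {79}, {80}, {82}, {79, 80}, {79, 82}, {80, 82}, {79, 80, 82}, {80, 81, 82}, {79, 80, 81, 82}}.
int(A) = ⋃ {U ∈ τ : U ⊆ A}. Opens contained in A: ∅, {79}.
Taking the union of these: int(A) = {79}.
cl(A) = ⋂ {C closed : A ⊆ C}. Closed sets containing A: {79}, {79, 80}, {79, 82}, {79, 80, 82}, {79, 80, 81, 82}.
Intersecting these: cl(A) = {79}.
∂A = cl(A) ∖ int(A) = {79} ∖ {79} = ∅.
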